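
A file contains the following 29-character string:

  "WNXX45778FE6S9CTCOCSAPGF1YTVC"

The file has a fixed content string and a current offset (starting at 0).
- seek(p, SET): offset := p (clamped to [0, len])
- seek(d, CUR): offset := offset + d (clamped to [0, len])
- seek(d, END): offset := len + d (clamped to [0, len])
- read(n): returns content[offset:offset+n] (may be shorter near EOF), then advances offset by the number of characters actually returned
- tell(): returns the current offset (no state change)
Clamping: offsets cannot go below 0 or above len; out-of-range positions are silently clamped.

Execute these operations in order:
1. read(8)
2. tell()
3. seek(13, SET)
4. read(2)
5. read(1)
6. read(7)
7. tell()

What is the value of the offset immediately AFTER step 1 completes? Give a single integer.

After 1 (read(8)): returned 'WNXX4577', offset=8

Answer: 8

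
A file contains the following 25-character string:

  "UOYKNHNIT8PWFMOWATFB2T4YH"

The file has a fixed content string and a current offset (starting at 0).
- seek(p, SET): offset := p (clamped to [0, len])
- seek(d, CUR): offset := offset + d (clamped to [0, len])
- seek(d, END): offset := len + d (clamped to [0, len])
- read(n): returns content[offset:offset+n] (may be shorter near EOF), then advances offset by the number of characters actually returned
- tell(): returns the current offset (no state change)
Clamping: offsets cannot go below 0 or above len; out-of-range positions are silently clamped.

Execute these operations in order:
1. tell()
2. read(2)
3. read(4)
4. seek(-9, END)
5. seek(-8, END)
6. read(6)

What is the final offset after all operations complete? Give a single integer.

After 1 (tell()): offset=0
After 2 (read(2)): returned 'UO', offset=2
After 3 (read(4)): returned 'YKNH', offset=6
After 4 (seek(-9, END)): offset=16
After 5 (seek(-8, END)): offset=17
After 6 (read(6)): returned 'TFB2T4', offset=23

Answer: 23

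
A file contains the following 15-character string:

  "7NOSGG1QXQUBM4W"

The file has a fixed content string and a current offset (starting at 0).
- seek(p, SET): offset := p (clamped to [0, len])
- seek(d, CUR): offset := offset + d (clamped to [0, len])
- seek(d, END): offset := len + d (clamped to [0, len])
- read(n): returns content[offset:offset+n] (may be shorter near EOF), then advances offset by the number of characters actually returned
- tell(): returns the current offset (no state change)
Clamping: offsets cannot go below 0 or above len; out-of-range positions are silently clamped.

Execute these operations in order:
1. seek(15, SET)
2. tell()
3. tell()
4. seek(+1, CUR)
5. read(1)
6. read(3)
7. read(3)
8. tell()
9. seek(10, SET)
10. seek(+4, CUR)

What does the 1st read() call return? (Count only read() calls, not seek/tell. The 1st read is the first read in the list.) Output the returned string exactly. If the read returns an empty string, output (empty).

Answer: (empty)

Derivation:
After 1 (seek(15, SET)): offset=15
After 2 (tell()): offset=15
After 3 (tell()): offset=15
After 4 (seek(+1, CUR)): offset=15
After 5 (read(1)): returned '', offset=15
After 6 (read(3)): returned '', offset=15
After 7 (read(3)): returned '', offset=15
After 8 (tell()): offset=15
After 9 (seek(10, SET)): offset=10
After 10 (seek(+4, CUR)): offset=14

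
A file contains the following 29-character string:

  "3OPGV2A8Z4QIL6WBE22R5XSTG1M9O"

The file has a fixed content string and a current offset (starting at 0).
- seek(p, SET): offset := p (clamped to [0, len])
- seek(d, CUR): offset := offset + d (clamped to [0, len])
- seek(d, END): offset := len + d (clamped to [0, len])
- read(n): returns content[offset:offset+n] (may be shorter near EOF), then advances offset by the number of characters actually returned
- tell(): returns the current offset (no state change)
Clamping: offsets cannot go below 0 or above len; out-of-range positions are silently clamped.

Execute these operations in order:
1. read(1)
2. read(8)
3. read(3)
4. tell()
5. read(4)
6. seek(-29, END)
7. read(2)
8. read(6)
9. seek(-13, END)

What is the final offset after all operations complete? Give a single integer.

After 1 (read(1)): returned '3', offset=1
After 2 (read(8)): returned 'OPGV2A8Z', offset=9
After 3 (read(3)): returned '4QI', offset=12
After 4 (tell()): offset=12
After 5 (read(4)): returned 'L6WB', offset=16
After 6 (seek(-29, END)): offset=0
After 7 (read(2)): returned '3O', offset=2
After 8 (read(6)): returned 'PGV2A8', offset=8
After 9 (seek(-13, END)): offset=16

Answer: 16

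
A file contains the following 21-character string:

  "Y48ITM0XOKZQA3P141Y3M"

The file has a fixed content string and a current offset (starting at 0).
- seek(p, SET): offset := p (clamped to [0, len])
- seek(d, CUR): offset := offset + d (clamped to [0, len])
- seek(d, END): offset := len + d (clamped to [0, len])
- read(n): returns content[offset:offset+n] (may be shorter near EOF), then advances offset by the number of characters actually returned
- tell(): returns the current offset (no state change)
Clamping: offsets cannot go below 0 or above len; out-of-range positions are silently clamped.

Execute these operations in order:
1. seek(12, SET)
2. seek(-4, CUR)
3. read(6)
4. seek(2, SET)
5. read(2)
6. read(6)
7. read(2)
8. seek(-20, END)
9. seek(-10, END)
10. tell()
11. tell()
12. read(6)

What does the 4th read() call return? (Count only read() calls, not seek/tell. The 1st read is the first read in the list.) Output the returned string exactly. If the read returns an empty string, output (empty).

Answer: ZQ

Derivation:
After 1 (seek(12, SET)): offset=12
After 2 (seek(-4, CUR)): offset=8
After 3 (read(6)): returned 'OKZQA3', offset=14
After 4 (seek(2, SET)): offset=2
After 5 (read(2)): returned '8I', offset=4
After 6 (read(6)): returned 'TM0XOK', offset=10
After 7 (read(2)): returned 'ZQ', offset=12
After 8 (seek(-20, END)): offset=1
After 9 (seek(-10, END)): offset=11
After 10 (tell()): offset=11
After 11 (tell()): offset=11
After 12 (read(6)): returned 'QA3P14', offset=17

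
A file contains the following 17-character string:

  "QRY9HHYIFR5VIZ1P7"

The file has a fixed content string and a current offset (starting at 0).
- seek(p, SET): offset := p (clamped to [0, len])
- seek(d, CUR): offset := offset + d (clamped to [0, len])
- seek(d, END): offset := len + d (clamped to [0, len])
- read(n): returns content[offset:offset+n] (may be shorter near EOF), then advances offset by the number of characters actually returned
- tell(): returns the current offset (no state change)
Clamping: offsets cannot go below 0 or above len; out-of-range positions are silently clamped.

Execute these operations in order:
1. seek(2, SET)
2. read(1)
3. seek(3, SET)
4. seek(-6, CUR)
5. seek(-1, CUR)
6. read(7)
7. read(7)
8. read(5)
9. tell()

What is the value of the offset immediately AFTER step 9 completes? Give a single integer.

Answer: 17

Derivation:
After 1 (seek(2, SET)): offset=2
After 2 (read(1)): returned 'Y', offset=3
After 3 (seek(3, SET)): offset=3
After 4 (seek(-6, CUR)): offset=0
After 5 (seek(-1, CUR)): offset=0
After 6 (read(7)): returned 'QRY9HHY', offset=7
After 7 (read(7)): returned 'IFR5VIZ', offset=14
After 8 (read(5)): returned '1P7', offset=17
After 9 (tell()): offset=17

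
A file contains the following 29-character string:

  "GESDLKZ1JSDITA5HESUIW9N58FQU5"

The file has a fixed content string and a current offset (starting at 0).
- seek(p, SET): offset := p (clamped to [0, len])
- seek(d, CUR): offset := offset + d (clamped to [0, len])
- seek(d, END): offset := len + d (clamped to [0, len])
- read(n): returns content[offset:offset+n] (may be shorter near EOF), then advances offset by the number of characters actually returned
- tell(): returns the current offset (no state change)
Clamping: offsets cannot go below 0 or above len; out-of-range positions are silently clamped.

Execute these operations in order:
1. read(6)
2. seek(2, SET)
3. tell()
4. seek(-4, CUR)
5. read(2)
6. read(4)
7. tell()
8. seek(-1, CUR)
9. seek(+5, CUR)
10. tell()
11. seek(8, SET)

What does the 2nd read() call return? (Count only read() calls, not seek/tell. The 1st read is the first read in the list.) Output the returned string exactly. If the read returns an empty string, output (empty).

After 1 (read(6)): returned 'GESDLK', offset=6
After 2 (seek(2, SET)): offset=2
After 3 (tell()): offset=2
After 4 (seek(-4, CUR)): offset=0
After 5 (read(2)): returned 'GE', offset=2
After 6 (read(4)): returned 'SDLK', offset=6
After 7 (tell()): offset=6
After 8 (seek(-1, CUR)): offset=5
After 9 (seek(+5, CUR)): offset=10
After 10 (tell()): offset=10
After 11 (seek(8, SET)): offset=8

Answer: GE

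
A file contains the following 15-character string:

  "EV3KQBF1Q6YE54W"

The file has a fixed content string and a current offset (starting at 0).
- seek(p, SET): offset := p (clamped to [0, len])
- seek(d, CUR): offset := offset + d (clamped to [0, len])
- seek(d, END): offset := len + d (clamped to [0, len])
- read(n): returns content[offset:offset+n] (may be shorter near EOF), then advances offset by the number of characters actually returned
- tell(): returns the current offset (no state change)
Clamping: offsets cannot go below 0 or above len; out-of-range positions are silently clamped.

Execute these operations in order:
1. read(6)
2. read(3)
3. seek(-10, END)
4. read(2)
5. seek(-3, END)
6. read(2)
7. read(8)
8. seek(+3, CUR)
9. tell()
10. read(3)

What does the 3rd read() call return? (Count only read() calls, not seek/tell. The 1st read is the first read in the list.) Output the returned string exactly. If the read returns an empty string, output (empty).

Answer: BF

Derivation:
After 1 (read(6)): returned 'EV3KQB', offset=6
After 2 (read(3)): returned 'F1Q', offset=9
After 3 (seek(-10, END)): offset=5
After 4 (read(2)): returned 'BF', offset=7
After 5 (seek(-3, END)): offset=12
After 6 (read(2)): returned '54', offset=14
After 7 (read(8)): returned 'W', offset=15
After 8 (seek(+3, CUR)): offset=15
After 9 (tell()): offset=15
After 10 (read(3)): returned '', offset=15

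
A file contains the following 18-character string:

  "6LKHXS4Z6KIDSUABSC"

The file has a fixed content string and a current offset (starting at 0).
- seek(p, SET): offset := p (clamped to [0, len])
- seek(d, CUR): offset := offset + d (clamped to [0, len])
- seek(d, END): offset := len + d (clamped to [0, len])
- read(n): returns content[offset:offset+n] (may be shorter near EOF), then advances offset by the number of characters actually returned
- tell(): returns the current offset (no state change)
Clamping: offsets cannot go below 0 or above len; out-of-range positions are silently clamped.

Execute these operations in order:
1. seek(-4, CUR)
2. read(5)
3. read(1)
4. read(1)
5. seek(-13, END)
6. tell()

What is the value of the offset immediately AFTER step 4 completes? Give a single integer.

Answer: 7

Derivation:
After 1 (seek(-4, CUR)): offset=0
After 2 (read(5)): returned '6LKHX', offset=5
After 3 (read(1)): returned 'S', offset=6
After 4 (read(1)): returned '4', offset=7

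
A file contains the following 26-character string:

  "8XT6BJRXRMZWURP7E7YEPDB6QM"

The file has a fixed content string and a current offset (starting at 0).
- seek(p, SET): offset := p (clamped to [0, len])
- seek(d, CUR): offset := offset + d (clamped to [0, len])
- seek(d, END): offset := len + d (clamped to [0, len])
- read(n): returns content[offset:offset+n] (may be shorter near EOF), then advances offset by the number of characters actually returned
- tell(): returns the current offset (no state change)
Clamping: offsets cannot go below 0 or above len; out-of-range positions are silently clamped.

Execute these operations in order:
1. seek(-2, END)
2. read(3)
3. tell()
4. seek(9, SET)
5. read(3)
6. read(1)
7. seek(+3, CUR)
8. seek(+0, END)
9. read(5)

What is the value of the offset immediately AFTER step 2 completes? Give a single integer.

After 1 (seek(-2, END)): offset=24
After 2 (read(3)): returned 'QM', offset=26

Answer: 26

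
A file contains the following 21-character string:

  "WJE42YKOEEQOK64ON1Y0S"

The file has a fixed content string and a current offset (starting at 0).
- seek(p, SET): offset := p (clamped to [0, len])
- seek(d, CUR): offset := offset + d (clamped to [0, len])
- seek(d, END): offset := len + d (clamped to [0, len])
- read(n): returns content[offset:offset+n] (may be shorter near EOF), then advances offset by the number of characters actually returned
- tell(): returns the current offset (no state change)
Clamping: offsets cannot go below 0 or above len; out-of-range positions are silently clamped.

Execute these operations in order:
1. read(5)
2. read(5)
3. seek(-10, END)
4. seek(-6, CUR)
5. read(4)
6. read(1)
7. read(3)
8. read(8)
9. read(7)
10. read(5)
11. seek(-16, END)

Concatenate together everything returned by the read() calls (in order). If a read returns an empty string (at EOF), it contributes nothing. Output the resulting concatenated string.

After 1 (read(5)): returned 'WJE42', offset=5
After 2 (read(5)): returned 'YKOEE', offset=10
After 3 (seek(-10, END)): offset=11
After 4 (seek(-6, CUR)): offset=5
After 5 (read(4)): returned 'YKOE', offset=9
After 6 (read(1)): returned 'E', offset=10
After 7 (read(3)): returned 'QOK', offset=13
After 8 (read(8)): returned '64ON1Y0S', offset=21
After 9 (read(7)): returned '', offset=21
After 10 (read(5)): returned '', offset=21
After 11 (seek(-16, END)): offset=5

Answer: WJE42YKOEEYKOEEQOK64ON1Y0S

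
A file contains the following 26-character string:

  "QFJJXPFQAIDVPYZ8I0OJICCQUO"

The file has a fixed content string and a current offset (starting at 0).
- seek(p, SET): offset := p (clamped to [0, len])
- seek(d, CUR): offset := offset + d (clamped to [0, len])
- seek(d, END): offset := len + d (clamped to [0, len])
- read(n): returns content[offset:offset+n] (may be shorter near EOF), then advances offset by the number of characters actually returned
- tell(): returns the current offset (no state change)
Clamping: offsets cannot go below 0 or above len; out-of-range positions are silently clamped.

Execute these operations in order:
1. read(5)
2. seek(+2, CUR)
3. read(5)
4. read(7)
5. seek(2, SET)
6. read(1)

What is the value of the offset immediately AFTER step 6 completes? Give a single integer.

Answer: 3

Derivation:
After 1 (read(5)): returned 'QFJJX', offset=5
After 2 (seek(+2, CUR)): offset=7
After 3 (read(5)): returned 'QAIDV', offset=12
After 4 (read(7)): returned 'PYZ8I0O', offset=19
After 5 (seek(2, SET)): offset=2
After 6 (read(1)): returned 'J', offset=3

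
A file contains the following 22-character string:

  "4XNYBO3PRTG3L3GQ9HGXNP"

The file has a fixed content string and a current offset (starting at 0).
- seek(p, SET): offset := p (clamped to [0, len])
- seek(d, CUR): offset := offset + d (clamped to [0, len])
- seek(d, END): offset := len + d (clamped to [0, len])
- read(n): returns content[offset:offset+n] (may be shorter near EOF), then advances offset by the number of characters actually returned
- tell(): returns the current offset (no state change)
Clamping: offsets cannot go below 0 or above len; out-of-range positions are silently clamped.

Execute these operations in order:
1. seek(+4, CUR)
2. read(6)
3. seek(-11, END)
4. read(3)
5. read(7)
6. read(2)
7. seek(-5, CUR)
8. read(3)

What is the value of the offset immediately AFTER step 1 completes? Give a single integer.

Answer: 4

Derivation:
After 1 (seek(+4, CUR)): offset=4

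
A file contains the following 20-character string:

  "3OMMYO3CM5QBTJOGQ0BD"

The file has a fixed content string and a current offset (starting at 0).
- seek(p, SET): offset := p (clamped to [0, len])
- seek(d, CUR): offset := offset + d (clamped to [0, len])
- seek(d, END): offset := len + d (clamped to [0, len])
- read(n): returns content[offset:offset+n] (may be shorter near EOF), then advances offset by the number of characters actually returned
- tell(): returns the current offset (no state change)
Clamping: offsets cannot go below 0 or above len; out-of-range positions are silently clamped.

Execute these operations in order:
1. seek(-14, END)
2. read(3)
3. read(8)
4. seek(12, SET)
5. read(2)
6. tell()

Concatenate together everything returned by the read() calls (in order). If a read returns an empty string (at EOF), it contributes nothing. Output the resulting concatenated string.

Answer: 3CM5QBTJOGQTJ

Derivation:
After 1 (seek(-14, END)): offset=6
After 2 (read(3)): returned '3CM', offset=9
After 3 (read(8)): returned '5QBTJOGQ', offset=17
After 4 (seek(12, SET)): offset=12
After 5 (read(2)): returned 'TJ', offset=14
After 6 (tell()): offset=14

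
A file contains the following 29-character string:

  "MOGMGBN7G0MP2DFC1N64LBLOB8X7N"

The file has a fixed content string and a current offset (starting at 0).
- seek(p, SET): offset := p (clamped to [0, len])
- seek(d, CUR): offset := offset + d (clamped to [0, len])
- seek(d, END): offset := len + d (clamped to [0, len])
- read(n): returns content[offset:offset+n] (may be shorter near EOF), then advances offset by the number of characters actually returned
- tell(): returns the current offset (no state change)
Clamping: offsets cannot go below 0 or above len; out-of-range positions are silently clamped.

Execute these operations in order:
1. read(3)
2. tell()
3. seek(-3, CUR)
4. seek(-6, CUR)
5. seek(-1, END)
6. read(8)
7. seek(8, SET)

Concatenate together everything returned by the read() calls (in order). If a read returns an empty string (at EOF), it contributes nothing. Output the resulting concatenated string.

After 1 (read(3)): returned 'MOG', offset=3
After 2 (tell()): offset=3
After 3 (seek(-3, CUR)): offset=0
After 4 (seek(-6, CUR)): offset=0
After 5 (seek(-1, END)): offset=28
After 6 (read(8)): returned 'N', offset=29
After 7 (seek(8, SET)): offset=8

Answer: MOGN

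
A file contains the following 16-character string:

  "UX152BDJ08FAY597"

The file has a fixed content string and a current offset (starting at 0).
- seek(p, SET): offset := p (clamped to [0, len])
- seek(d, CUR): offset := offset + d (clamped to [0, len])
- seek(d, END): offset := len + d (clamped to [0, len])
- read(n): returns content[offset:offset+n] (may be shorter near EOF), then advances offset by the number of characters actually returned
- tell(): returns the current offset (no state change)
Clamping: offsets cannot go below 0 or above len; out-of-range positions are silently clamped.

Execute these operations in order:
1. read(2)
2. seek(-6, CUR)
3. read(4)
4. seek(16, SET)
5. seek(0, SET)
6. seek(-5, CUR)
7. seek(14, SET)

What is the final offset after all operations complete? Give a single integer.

Answer: 14

Derivation:
After 1 (read(2)): returned 'UX', offset=2
After 2 (seek(-6, CUR)): offset=0
After 3 (read(4)): returned 'UX15', offset=4
After 4 (seek(16, SET)): offset=16
After 5 (seek(0, SET)): offset=0
After 6 (seek(-5, CUR)): offset=0
After 7 (seek(14, SET)): offset=14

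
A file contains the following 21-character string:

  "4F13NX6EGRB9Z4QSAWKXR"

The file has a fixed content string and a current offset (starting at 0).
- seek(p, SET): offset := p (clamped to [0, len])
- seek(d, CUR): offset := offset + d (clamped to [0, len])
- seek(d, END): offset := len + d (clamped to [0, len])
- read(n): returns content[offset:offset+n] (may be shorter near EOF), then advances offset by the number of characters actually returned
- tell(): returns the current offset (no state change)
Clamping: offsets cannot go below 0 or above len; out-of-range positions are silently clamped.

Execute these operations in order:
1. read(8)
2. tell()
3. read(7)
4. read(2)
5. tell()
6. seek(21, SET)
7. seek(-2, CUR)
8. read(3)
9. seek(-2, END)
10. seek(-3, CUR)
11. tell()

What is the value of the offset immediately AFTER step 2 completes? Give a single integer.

After 1 (read(8)): returned '4F13NX6E', offset=8
After 2 (tell()): offset=8

Answer: 8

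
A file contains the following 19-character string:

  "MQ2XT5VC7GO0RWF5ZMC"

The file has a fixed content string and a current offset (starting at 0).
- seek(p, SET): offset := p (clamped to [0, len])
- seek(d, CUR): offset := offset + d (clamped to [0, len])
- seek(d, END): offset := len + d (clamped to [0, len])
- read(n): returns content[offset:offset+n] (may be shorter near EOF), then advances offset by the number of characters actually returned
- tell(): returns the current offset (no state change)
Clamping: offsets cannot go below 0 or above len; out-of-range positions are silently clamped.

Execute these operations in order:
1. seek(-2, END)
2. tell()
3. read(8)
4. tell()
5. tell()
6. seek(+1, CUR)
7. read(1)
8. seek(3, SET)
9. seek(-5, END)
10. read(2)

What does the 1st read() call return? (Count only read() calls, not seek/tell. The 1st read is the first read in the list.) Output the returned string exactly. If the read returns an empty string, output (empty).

After 1 (seek(-2, END)): offset=17
After 2 (tell()): offset=17
After 3 (read(8)): returned 'MC', offset=19
After 4 (tell()): offset=19
After 5 (tell()): offset=19
After 6 (seek(+1, CUR)): offset=19
After 7 (read(1)): returned '', offset=19
After 8 (seek(3, SET)): offset=3
After 9 (seek(-5, END)): offset=14
After 10 (read(2)): returned 'F5', offset=16

Answer: MC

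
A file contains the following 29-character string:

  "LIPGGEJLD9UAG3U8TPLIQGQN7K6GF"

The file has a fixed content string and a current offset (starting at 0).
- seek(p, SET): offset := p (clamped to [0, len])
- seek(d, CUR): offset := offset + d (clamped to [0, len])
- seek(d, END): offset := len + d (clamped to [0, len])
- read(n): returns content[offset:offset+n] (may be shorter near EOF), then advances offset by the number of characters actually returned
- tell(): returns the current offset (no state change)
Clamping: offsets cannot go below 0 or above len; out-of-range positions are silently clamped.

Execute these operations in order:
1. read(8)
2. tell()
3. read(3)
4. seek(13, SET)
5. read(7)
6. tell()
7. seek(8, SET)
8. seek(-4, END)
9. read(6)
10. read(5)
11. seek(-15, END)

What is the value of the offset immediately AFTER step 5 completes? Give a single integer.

Answer: 20

Derivation:
After 1 (read(8)): returned 'LIPGGEJL', offset=8
After 2 (tell()): offset=8
After 3 (read(3)): returned 'D9U', offset=11
After 4 (seek(13, SET)): offset=13
After 5 (read(7)): returned '3U8TPLI', offset=20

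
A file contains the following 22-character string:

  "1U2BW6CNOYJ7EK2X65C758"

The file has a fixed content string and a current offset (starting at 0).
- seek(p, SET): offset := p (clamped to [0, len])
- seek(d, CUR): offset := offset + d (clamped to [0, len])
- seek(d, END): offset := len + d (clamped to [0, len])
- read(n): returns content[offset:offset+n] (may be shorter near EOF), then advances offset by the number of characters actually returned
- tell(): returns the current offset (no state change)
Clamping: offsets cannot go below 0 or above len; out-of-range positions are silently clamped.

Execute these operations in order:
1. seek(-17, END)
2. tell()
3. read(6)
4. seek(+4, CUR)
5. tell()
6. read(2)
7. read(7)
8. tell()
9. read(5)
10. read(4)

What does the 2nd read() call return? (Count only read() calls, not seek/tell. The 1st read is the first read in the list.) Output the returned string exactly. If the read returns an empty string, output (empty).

Answer: X6

Derivation:
After 1 (seek(-17, END)): offset=5
After 2 (tell()): offset=5
After 3 (read(6)): returned '6CNOYJ', offset=11
After 4 (seek(+4, CUR)): offset=15
After 5 (tell()): offset=15
After 6 (read(2)): returned 'X6', offset=17
After 7 (read(7)): returned '5C758', offset=22
After 8 (tell()): offset=22
After 9 (read(5)): returned '', offset=22
After 10 (read(4)): returned '', offset=22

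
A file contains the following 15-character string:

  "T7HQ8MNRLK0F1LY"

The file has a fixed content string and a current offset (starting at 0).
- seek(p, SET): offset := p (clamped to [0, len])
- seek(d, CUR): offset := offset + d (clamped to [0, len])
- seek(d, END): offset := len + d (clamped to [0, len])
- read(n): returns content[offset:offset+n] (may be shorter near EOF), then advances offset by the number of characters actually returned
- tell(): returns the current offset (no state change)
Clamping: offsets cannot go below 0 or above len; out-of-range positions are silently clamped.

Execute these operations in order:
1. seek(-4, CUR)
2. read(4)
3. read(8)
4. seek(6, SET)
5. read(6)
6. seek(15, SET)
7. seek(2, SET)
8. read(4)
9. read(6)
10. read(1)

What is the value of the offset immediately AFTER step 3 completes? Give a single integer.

Answer: 12

Derivation:
After 1 (seek(-4, CUR)): offset=0
After 2 (read(4)): returned 'T7HQ', offset=4
After 3 (read(8)): returned '8MNRLK0F', offset=12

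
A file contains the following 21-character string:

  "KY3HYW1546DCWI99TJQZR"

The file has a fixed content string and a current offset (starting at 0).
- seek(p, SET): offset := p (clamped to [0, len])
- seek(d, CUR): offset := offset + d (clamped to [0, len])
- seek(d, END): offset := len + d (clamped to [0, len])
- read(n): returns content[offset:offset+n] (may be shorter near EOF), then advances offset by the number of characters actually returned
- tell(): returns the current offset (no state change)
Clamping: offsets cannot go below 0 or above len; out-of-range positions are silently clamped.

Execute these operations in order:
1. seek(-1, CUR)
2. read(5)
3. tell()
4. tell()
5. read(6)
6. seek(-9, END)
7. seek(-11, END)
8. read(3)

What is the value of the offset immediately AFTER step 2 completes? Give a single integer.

Answer: 5

Derivation:
After 1 (seek(-1, CUR)): offset=0
After 2 (read(5)): returned 'KY3HY', offset=5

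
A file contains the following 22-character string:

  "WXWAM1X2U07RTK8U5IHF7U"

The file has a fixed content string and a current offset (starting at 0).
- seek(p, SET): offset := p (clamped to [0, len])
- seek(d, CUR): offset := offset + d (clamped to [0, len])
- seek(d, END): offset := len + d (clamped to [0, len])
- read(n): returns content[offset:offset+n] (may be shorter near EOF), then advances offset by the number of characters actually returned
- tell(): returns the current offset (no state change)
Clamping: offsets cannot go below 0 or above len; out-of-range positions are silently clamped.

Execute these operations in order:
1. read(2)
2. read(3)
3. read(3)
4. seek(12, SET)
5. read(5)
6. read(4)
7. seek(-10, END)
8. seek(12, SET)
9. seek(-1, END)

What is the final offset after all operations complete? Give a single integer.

After 1 (read(2)): returned 'WX', offset=2
After 2 (read(3)): returned 'WAM', offset=5
After 3 (read(3)): returned '1X2', offset=8
After 4 (seek(12, SET)): offset=12
After 5 (read(5)): returned 'TK8U5', offset=17
After 6 (read(4)): returned 'IHF7', offset=21
After 7 (seek(-10, END)): offset=12
After 8 (seek(12, SET)): offset=12
After 9 (seek(-1, END)): offset=21

Answer: 21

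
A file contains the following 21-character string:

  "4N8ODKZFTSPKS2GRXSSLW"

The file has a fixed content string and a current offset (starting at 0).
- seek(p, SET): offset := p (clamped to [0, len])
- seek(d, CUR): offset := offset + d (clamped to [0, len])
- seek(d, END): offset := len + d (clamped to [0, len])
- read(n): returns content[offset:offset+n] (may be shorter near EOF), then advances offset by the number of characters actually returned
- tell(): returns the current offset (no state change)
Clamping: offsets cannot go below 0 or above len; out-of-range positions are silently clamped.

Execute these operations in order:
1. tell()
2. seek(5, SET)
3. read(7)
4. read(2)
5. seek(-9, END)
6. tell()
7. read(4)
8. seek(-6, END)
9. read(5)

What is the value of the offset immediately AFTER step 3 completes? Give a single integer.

Answer: 12

Derivation:
After 1 (tell()): offset=0
After 2 (seek(5, SET)): offset=5
After 3 (read(7)): returned 'KZFTSPK', offset=12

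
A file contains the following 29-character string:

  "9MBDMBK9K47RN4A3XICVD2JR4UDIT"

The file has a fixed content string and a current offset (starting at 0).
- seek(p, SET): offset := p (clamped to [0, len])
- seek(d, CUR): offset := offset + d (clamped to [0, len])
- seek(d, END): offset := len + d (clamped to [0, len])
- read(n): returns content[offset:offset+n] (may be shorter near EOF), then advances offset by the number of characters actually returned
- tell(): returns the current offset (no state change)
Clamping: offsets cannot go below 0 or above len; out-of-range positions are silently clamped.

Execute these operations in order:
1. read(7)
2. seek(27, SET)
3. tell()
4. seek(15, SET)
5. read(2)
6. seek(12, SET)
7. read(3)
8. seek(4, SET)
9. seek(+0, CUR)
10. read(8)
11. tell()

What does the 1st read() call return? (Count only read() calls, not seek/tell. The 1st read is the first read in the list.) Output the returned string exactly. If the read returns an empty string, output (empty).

After 1 (read(7)): returned '9MBDMBK', offset=7
After 2 (seek(27, SET)): offset=27
After 3 (tell()): offset=27
After 4 (seek(15, SET)): offset=15
After 5 (read(2)): returned '3X', offset=17
After 6 (seek(12, SET)): offset=12
After 7 (read(3)): returned 'N4A', offset=15
After 8 (seek(4, SET)): offset=4
After 9 (seek(+0, CUR)): offset=4
After 10 (read(8)): returned 'MBK9K47R', offset=12
After 11 (tell()): offset=12

Answer: 9MBDMBK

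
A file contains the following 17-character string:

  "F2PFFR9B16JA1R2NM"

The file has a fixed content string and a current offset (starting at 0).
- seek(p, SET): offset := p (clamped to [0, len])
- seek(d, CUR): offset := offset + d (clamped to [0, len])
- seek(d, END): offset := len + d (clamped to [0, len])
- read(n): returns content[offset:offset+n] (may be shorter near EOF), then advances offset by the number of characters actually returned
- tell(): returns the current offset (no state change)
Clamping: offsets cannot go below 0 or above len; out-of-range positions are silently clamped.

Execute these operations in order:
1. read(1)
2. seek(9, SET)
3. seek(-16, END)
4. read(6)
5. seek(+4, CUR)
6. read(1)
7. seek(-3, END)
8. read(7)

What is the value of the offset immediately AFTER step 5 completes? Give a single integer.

Answer: 11

Derivation:
After 1 (read(1)): returned 'F', offset=1
After 2 (seek(9, SET)): offset=9
After 3 (seek(-16, END)): offset=1
After 4 (read(6)): returned '2PFFR9', offset=7
After 5 (seek(+4, CUR)): offset=11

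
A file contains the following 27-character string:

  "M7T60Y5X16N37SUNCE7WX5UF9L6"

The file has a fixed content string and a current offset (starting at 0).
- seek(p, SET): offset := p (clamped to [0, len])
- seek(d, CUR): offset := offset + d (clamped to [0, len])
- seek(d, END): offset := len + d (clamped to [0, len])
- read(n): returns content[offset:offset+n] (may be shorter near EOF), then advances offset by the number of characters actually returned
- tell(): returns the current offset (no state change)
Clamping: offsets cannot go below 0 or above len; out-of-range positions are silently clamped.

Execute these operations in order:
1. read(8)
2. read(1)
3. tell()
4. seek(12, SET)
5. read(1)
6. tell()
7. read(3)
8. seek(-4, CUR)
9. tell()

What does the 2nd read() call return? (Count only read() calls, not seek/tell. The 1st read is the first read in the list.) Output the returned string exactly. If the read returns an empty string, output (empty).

Answer: 1

Derivation:
After 1 (read(8)): returned 'M7T60Y5X', offset=8
After 2 (read(1)): returned '1', offset=9
After 3 (tell()): offset=9
After 4 (seek(12, SET)): offset=12
After 5 (read(1)): returned '7', offset=13
After 6 (tell()): offset=13
After 7 (read(3)): returned 'SUN', offset=16
After 8 (seek(-4, CUR)): offset=12
After 9 (tell()): offset=12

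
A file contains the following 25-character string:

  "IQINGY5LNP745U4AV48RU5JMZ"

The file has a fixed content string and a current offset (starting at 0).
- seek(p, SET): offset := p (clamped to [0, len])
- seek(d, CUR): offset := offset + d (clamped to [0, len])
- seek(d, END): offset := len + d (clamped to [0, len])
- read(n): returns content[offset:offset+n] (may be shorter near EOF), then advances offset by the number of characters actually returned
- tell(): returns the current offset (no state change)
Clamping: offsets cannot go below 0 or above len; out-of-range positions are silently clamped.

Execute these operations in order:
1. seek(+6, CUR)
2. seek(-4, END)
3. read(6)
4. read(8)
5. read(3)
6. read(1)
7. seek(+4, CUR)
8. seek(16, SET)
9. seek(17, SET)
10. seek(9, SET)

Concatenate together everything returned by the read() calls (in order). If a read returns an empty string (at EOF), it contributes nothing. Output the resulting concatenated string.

Answer: 5JMZ

Derivation:
After 1 (seek(+6, CUR)): offset=6
After 2 (seek(-4, END)): offset=21
After 3 (read(6)): returned '5JMZ', offset=25
After 4 (read(8)): returned '', offset=25
After 5 (read(3)): returned '', offset=25
After 6 (read(1)): returned '', offset=25
After 7 (seek(+4, CUR)): offset=25
After 8 (seek(16, SET)): offset=16
After 9 (seek(17, SET)): offset=17
After 10 (seek(9, SET)): offset=9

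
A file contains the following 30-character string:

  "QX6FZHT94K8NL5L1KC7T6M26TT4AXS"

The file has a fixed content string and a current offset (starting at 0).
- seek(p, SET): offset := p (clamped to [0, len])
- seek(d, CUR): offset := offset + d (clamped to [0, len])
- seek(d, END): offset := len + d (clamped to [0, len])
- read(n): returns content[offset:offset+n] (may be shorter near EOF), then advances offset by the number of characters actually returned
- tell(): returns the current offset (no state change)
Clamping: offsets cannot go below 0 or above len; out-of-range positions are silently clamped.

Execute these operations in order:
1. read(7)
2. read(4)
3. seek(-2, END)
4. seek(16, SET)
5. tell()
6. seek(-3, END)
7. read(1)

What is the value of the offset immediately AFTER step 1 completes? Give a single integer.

Answer: 7

Derivation:
After 1 (read(7)): returned 'QX6FZHT', offset=7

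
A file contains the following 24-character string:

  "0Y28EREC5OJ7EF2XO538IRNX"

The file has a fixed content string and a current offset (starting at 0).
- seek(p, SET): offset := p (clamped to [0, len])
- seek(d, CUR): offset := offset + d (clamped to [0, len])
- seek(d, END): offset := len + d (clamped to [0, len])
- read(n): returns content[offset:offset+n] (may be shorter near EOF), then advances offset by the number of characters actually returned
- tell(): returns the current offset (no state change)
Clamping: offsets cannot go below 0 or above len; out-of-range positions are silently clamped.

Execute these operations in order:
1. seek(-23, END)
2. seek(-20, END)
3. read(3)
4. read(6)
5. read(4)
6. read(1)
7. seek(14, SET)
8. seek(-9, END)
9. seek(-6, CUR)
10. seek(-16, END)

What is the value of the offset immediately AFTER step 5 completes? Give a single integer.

Answer: 17

Derivation:
After 1 (seek(-23, END)): offset=1
After 2 (seek(-20, END)): offset=4
After 3 (read(3)): returned 'ERE', offset=7
After 4 (read(6)): returned 'C5OJ7E', offset=13
After 5 (read(4)): returned 'F2XO', offset=17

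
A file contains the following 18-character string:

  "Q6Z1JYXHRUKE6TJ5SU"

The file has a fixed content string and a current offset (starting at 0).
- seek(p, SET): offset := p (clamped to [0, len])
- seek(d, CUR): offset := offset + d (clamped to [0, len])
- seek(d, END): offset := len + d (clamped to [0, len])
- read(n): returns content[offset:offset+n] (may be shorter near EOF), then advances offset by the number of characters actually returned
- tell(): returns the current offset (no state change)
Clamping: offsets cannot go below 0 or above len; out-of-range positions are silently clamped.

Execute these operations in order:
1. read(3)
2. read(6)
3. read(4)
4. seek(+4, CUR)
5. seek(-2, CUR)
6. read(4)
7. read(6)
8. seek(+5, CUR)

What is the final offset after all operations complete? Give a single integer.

Answer: 18

Derivation:
After 1 (read(3)): returned 'Q6Z', offset=3
After 2 (read(6)): returned '1JYXHR', offset=9
After 3 (read(4)): returned 'UKE6', offset=13
After 4 (seek(+4, CUR)): offset=17
After 5 (seek(-2, CUR)): offset=15
After 6 (read(4)): returned '5SU', offset=18
After 7 (read(6)): returned '', offset=18
After 8 (seek(+5, CUR)): offset=18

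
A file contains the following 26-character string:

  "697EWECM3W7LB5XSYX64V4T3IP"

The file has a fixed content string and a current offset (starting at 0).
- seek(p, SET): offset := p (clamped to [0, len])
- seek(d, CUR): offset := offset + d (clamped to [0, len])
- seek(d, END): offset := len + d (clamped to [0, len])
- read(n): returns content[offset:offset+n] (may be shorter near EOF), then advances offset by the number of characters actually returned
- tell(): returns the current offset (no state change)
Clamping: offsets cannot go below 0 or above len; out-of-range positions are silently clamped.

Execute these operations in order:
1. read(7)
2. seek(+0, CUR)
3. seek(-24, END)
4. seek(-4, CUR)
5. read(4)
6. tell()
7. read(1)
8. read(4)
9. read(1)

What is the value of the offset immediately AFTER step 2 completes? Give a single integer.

After 1 (read(7)): returned '697EWEC', offset=7
After 2 (seek(+0, CUR)): offset=7

Answer: 7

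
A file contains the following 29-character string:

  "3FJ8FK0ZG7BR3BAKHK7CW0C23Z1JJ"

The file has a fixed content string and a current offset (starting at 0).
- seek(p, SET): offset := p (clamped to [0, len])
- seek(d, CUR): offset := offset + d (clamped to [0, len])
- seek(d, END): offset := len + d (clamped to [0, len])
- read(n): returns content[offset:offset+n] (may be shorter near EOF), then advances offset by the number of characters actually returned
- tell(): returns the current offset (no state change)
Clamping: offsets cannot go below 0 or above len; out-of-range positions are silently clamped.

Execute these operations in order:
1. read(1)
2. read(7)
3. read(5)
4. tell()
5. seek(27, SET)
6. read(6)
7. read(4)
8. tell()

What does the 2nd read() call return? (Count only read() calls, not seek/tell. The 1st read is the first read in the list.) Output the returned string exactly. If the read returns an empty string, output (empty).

Answer: FJ8FK0Z

Derivation:
After 1 (read(1)): returned '3', offset=1
After 2 (read(7)): returned 'FJ8FK0Z', offset=8
After 3 (read(5)): returned 'G7BR3', offset=13
After 4 (tell()): offset=13
After 5 (seek(27, SET)): offset=27
After 6 (read(6)): returned 'JJ', offset=29
After 7 (read(4)): returned '', offset=29
After 8 (tell()): offset=29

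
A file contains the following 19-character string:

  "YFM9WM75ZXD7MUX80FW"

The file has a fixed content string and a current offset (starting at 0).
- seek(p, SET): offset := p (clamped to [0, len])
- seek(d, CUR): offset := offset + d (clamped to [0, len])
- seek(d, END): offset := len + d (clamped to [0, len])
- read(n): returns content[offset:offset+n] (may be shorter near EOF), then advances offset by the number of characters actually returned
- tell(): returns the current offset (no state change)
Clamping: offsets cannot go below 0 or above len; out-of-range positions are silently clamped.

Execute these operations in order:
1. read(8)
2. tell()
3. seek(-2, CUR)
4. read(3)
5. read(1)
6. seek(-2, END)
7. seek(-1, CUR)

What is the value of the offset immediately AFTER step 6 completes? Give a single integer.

After 1 (read(8)): returned 'YFM9WM75', offset=8
After 2 (tell()): offset=8
After 3 (seek(-2, CUR)): offset=6
After 4 (read(3)): returned '75Z', offset=9
After 5 (read(1)): returned 'X', offset=10
After 6 (seek(-2, END)): offset=17

Answer: 17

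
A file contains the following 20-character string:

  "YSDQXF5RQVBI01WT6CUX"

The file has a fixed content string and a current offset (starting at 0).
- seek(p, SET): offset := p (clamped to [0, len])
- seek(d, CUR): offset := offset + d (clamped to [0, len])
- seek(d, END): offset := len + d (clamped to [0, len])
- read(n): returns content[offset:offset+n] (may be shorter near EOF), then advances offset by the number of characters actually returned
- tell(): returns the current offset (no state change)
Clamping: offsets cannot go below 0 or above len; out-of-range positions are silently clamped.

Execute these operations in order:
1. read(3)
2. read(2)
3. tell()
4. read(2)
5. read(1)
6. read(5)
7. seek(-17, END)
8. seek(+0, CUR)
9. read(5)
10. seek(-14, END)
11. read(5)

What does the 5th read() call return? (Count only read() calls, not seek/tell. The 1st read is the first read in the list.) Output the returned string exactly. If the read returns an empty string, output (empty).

After 1 (read(3)): returned 'YSD', offset=3
After 2 (read(2)): returned 'QX', offset=5
After 3 (tell()): offset=5
After 4 (read(2)): returned 'F5', offset=7
After 5 (read(1)): returned 'R', offset=8
After 6 (read(5)): returned 'QVBI0', offset=13
After 7 (seek(-17, END)): offset=3
After 8 (seek(+0, CUR)): offset=3
After 9 (read(5)): returned 'QXF5R', offset=8
After 10 (seek(-14, END)): offset=6
After 11 (read(5)): returned '5RQVB', offset=11

Answer: QVBI0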